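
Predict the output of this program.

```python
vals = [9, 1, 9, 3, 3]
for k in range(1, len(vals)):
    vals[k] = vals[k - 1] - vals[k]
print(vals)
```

k=1: vals[1] = 9-1 = 8 → [9, 8, 9, 3, 3]
k=2: vals[2] = 8-9 = -1 → [9, 8, -1, 3, 3]
k=3: vals[3] = (-1)-3 = -4 → [9, 8, -1, -4, 3]
k=4: vals[4] = (-4)-3 = -7 → [9, 8, -1, -4, -7]

[9, 8, -1, -4, -7]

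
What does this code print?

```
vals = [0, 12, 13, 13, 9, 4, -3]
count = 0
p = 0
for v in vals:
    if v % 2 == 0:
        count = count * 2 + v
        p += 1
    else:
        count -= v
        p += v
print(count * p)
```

v=0: even, count = 0*2+0 = 0; p=1
v=12: even, count = 0*2+12 = 12; p=2
v=13: not even, count = 12-13 = -1; p=15
v=13: not even, count = (-1)-13 = -14; p=28
v=9: not even, count = (-14)-9 = -23; p=37
v=4: even, count = (-23)*2+4 = -42; p=38
v=-3: not even, count = (-42)-(-3) = -39; p=35
count*p = (-39)*35 = -1365

-1365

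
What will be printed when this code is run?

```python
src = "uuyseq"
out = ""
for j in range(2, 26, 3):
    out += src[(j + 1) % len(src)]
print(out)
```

susususu

j=2: add src[3]='s' → 's'
j=5: add src[0]='u' → 'su'
j=8: add src[3]='s' → 'sus'
j=11: add src[0]='u' → 'susu'
j=14: add src[3]='s' → 'susus'
j=17: add src[0]='u' → 'sususu'
j=20: add src[3]='s' → 'sususus'
j=23: add src[0]='u' → 'susususu'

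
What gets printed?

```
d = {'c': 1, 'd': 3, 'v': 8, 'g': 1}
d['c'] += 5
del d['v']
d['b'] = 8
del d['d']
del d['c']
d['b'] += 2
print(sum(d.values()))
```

d['c'] = 1+5 = 6 → {'c': 6, 'd': 3, 'v': 8, 'g': 1}
del 'v' → {'c': 6, 'd': 3, 'g': 1}
d['b'] = 8 → {'c': 6, 'd': 3, 'g': 1, 'b': 8}
del 'd' → {'c': 6, 'g': 1, 'b': 8}
del 'c' → {'g': 1, 'b': 8}
d['b'] = 8+2 = 10 → {'g': 1, 'b': 10}
sum of values = 11

11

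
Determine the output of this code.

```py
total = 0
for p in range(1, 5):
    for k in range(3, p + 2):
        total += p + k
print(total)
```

p=2,k=3: total = 0+5 = 5
p=3,k=3: total = 5+6 = 11
p=3,k=4: total = 11+7 = 18
p=4,k=3: total = 18+7 = 25
p=4,k=4: total = 25+8 = 33
p=4,k=5: total = 33+9 = 42

42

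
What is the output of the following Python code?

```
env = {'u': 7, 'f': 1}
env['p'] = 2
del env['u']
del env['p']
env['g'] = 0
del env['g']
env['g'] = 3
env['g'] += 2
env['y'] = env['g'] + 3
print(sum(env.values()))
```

env['p'] = 2 → {'u': 7, 'f': 1, 'p': 2}
del 'u' → {'f': 1, 'p': 2}
del 'p' → {'f': 1}
env['g'] = 0 → {'f': 1, 'g': 0}
del 'g' → {'f': 1}
env['g'] = 3 → {'f': 1, 'g': 3}
env['g'] = 3+2 = 5 → {'f': 1, 'g': 5}
env['y'] = env['g']+3 = 8 → {'f': 1, 'g': 5, 'y': 8}
sum of values = 14

14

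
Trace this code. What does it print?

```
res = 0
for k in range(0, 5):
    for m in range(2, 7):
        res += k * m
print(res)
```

200

k=0,m=2: res = 0+0 = 0
k=0,m=3: res = 0+0 = 0
k=0,m=4: res = 0+0 = 0
k=0,m=5: res = 0+0 = 0
k=0,m=6: res = 0+0 = 0
k=1,m=2: res = 0+2 = 2
k=1,m=3: res = 2+3 = 5
k=1,m=4: res = 5+4 = 9
k=1,m=5: res = 9+5 = 14
k=1,m=6: res = 14+6 = 20
k=2,m=2: res = 20+4 = 24
k=2,m=3: res = 24+6 = 30
k=2,m=4: res = 30+8 = 38
k=2,m=5: res = 38+10 = 48
k=2,m=6: res = 48+12 = 60
k=3,m=2: res = 60+6 = 66
k=3,m=3: res = 66+9 = 75
k=3,m=4: res = 75+12 = 87
k=3,m=5: res = 87+15 = 102
k=3,m=6: res = 102+18 = 120
k=4,m=2: res = 120+8 = 128
k=4,m=3: res = 128+12 = 140
k=4,m=4: res = 140+16 = 156
k=4,m=5: res = 156+20 = 176
k=4,m=6: res = 176+24 = 200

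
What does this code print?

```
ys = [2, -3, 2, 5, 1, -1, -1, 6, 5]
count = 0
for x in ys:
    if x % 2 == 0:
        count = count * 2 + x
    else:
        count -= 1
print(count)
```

5

x=2: even, count = 0*2+2 = 2
x=-3: not even, count = 2-1 = 1
x=2: even, count = 1*2+2 = 4
x=5: not even, count = 4-1 = 3
x=1: not even, count = 3-1 = 2
x=-1: not even, count = 2-1 = 1
x=-1: not even, count = 1-1 = 0
x=6: even, count = 0*2+6 = 6
x=5: not even, count = 6-1 = 5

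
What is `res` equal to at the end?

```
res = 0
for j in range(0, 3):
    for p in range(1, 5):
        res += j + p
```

j=0,p=1: res = 0+1 = 1
j=0,p=2: res = 1+2 = 3
j=0,p=3: res = 3+3 = 6
j=0,p=4: res = 6+4 = 10
j=1,p=1: res = 10+2 = 12
j=1,p=2: res = 12+3 = 15
j=1,p=3: res = 15+4 = 19
j=1,p=4: res = 19+5 = 24
j=2,p=1: res = 24+3 = 27
j=2,p=2: res = 27+4 = 31
j=2,p=3: res = 31+5 = 36
j=2,p=4: res = 36+6 = 42

42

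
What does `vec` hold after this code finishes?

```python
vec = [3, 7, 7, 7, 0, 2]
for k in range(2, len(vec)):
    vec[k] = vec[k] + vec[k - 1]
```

k=2: vec[2] = 7+7 = 14 → [3, 7, 14, 7, 0, 2]
k=3: vec[3] = 7+14 = 21 → [3, 7, 14, 21, 0, 2]
k=4: vec[4] = 0+21 = 21 → [3, 7, 14, 21, 21, 2]
k=5: vec[5] = 2+21 = 23 → [3, 7, 14, 21, 21, 23]

[3, 7, 14, 21, 21, 23]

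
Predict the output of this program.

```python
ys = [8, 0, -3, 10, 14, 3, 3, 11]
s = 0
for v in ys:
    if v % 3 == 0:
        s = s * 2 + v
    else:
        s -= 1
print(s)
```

v=8: not %3==0, s = 0-1 = -1
v=0: %3==0, s = (-1)*2+0 = -2
v=-3: %3==0, s = (-2)*2+(-3) = -7
v=10: not %3==0, s = (-7)-1 = -8
v=14: not %3==0, s = (-8)-1 = -9
v=3: %3==0, s = (-9)*2+3 = -15
v=3: %3==0, s = (-15)*2+3 = -27
v=11: not %3==0, s = (-27)-1 = -28

-28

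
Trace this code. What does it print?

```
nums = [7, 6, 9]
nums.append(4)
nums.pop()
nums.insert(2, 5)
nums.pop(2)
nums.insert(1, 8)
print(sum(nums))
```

append 4 → [7, 6, 9, 4]
pop() removes 4 → [7, 6, 9]
insert 5 at 2 → [7, 6, 5, 9]
pop(2) removes 5 → [7, 6, 9]
insert 8 at 1 → [7, 8, 6, 9]
sum = 30

30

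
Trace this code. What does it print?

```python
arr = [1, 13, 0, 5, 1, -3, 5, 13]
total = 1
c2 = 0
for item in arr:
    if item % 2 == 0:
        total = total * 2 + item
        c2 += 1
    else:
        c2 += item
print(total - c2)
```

item=1: not even; c2=1
item=13: not even; c2=14
item=0: even, total = 1*2+0 = 2; c2=15
item=5: not even; c2=20
item=1: not even; c2=21
item=-3: not even; c2=18
item=5: not even; c2=23
item=13: not even; c2=36
total-c2 = 2-36 = -34

-34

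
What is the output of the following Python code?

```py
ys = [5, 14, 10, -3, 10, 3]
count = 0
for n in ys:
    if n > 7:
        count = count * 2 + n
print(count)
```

86

n=5: not >7
n=14: >7, count = 0*2+14 = 14
n=10: >7, count = 14*2+10 = 38
n=-3: not >7
n=10: >7, count = 38*2+10 = 86
n=3: not >7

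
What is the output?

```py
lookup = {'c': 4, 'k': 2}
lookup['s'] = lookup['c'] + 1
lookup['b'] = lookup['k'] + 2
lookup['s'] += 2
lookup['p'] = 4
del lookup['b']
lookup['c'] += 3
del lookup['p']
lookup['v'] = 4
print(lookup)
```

lookup['s'] = lookup['c']+1 = 5 → {'c': 4, 'k': 2, 's': 5}
lookup['b'] = lookup['k']+2 = 4 → {'c': 4, 'k': 2, 's': 5, 'b': 4}
lookup['s'] = 5+2 = 7 → {'c': 4, 'k': 2, 's': 7, 'b': 4}
lookup['p'] = 4 → {'c': 4, 'k': 2, 's': 7, 'b': 4, 'p': 4}
del 'b' → {'c': 4, 'k': 2, 's': 7, 'p': 4}
lookup['c'] = 4+3 = 7 → {'c': 7, 'k': 2, 's': 7, 'p': 4}
del 'p' → {'c': 7, 'k': 2, 's': 7}
lookup['v'] = 4 → {'c': 7, 'k': 2, 's': 7, 'v': 4}

{'c': 7, 'k': 2, 's': 7, 'v': 4}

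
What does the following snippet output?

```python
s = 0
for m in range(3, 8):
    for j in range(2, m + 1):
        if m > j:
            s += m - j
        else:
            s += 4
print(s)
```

m=3,j=2: 3>2, s = 0+1 = 1
m=3,j=3: not 3>3, s = 1+4 = 5
m=4,j=2: 4>2, s = 5+2 = 7
m=4,j=3: 4>3, s = 7+1 = 8
m=4,j=4: not 4>4, s = 8+4 = 12
m=5,j=2: 5>2, s = 12+3 = 15
m=5,j=3: 5>3, s = 15+2 = 17
m=5,j=4: 5>4, s = 17+1 = 18
m=5,j=5: not 5>5, s = 18+4 = 22
m=6,j=2: 6>2, s = 22+4 = 26
m=6,j=3: 6>3, s = 26+3 = 29
m=6,j=4: 6>4, s = 29+2 = 31
m=6,j=5: 6>5, s = 31+1 = 32
m=6,j=6: not 6>6, s = 32+4 = 36
m=7,j=2: 7>2, s = 36+5 = 41
m=7,j=3: 7>3, s = 41+4 = 45
m=7,j=4: 7>4, s = 45+3 = 48
m=7,j=5: 7>5, s = 48+2 = 50
m=7,j=6: 7>6, s = 50+1 = 51
m=7,j=7: not 7>7, s = 51+4 = 55

55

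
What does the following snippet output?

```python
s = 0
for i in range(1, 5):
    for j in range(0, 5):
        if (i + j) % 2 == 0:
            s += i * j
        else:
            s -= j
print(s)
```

i=1,j=0: odd sum, s = 0-0 = 0
i=1,j=1: even sum, s = 0+1 = 1
i=1,j=2: odd sum, s = 1-2 = -1
i=1,j=3: even sum, s = (-1)+3 = 2
i=1,j=4: odd sum, s = 2-4 = -2
i=2,j=0: even sum, s = (-2)+0 = -2
i=2,j=1: odd sum, s = (-2)-1 = -3
i=2,j=2: even sum, s = (-3)+4 = 1
i=2,j=3: odd sum, s = 1-3 = -2
i=2,j=4: even sum, s = (-2)+8 = 6
i=3,j=0: odd sum, s = 6-0 = 6
i=3,j=1: even sum, s = 6+3 = 9
i=3,j=2: odd sum, s = 9-2 = 7
i=3,j=3: even sum, s = 7+9 = 16
i=3,j=4: odd sum, s = 16-4 = 12
i=4,j=0: even sum, s = 12+0 = 12
i=4,j=1: odd sum, s = 12-1 = 11
i=4,j=2: even sum, s = 11+8 = 19
i=4,j=3: odd sum, s = 19-3 = 16
i=4,j=4: even sum, s = 16+16 = 32

32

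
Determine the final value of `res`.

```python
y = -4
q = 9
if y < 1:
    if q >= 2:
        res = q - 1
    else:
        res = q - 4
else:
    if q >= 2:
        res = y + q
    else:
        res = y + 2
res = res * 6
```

48

y=-4, q=9
y < 1 is True; q >= 2 is True
→ res = q - 1 = 8
res = 8*6 = 48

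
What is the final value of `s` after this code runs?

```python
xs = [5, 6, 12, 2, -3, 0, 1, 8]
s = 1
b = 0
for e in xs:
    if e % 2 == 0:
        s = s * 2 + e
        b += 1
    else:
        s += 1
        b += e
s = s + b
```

e=5: not even, s = 1+1 = 2; b=5
e=6: even, s = 2*2+6 = 10; b=6
e=12: even, s = 10*2+12 = 32; b=7
e=2: even, s = 32*2+2 = 66; b=8
e=-3: not even, s = 66+1 = 67; b=5
e=0: even, s = 67*2+0 = 134; b=6
e=1: not even, s = 134+1 = 135; b=7
e=8: even, s = 135*2+8 = 278; b=8
s+b = 278+8 = 286

286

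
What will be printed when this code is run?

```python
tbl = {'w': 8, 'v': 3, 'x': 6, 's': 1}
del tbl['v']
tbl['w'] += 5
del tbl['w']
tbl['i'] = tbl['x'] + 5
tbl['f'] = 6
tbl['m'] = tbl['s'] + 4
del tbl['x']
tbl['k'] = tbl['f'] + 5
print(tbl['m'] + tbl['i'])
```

del 'v' → {'w': 8, 'x': 6, 's': 1}
tbl['w'] = 8+5 = 13 → {'w': 13, 'x': 6, 's': 1}
del 'w' → {'x': 6, 's': 1}
tbl['i'] = tbl['x']+5 = 11 → {'x': 6, 's': 1, 'i': 11}
tbl['f'] = 6 → {'x': 6, 's': 1, 'i': 11, 'f': 6}
tbl['m'] = tbl['s']+4 = 5 → {'x': 6, 's': 1, 'i': 11, 'f': 6, 'm': 5}
del 'x' → {'s': 1, 'i': 11, 'f': 6, 'm': 5}
tbl['k'] = tbl['f']+5 = 11 → {'s': 1, 'i': 11, 'f': 6, 'm': 5, 'k': 11}
tbl['m']+tbl['i'] = 5+11 = 16

16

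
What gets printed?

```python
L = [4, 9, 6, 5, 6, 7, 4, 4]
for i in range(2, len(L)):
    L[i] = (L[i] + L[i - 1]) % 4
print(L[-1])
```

1

i=2: L[2] = (6+9)%4 = 3 → [4, 9, 3, 5, 6, 7, 4, 4]
i=3: L[3] = (5+3)%4 = 0 → [4, 9, 3, 0, 6, 7, 4, 4]
i=4: L[4] = (6+0)%4 = 2 → [4, 9, 3, 0, 2, 7, 4, 4]
i=5: L[5] = (7+2)%4 = 1 → [4, 9, 3, 0, 2, 1, 4, 4]
i=6: L[6] = (4+1)%4 = 1 → [4, 9, 3, 0, 2, 1, 1, 4]
i=7: L[7] = (4+1)%4 = 1 → [4, 9, 3, 0, 2, 1, 1, 1]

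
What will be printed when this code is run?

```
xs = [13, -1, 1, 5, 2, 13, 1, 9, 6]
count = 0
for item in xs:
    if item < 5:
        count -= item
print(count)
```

-3

item=13: not <5
item=-1: <5, count = 0-(-1) = 1
item=1: <5, count = 1-1 = 0
item=5: not <5
item=2: <5, count = 0-2 = -2
item=13: not <5
item=1: <5, count = (-2)-1 = -3
item=9: not <5
item=6: not <5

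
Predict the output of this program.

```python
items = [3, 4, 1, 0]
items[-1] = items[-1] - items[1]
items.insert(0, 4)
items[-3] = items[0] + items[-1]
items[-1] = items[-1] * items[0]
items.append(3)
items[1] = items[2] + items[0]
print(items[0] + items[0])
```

items[-1] = items[-1]-items[1] = 0-4 = -4 → [3, 4, 1, -4]
insert 4 at 0 → [4, 3, 4, 1, -4]
items[-3] = items[0]+items[-1] = 4+(-4) = 0 → [4, 3, 0, 1, -4]
items[-1] = items[-1]*items[0] = (-4)*4 = -16 → [4, 3, 0, 1, -16]
append 3 → [4, 3, 0, 1, -16, 3]
items[1] = items[2]+items[0] = 0+4 = 4 → [4, 4, 0, 1, -16, 3]
items[0]+items[0] = 4+4 = 8

8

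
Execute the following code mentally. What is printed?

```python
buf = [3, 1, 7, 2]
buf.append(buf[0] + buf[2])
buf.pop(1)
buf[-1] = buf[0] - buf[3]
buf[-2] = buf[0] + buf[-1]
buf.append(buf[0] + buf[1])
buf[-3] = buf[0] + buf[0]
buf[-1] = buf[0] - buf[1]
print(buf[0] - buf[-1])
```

append buf[0]+buf[2] = 3+7 = 10 → [3, 1, 7, 2, 10]
pop(1) removes 1 → [3, 7, 2, 10]
buf[-1] = buf[0]-buf[3] = 3-10 = -7 → [3, 7, 2, -7]
buf[-2] = buf[0]+buf[-1] = 3+(-7) = -4 → [3, 7, -4, -7]
append buf[0]+buf[1] = 3+7 = 10 → [3, 7, -4, -7, 10]
buf[-3] = buf[0]+buf[0] = 3+3 = 6 → [3, 7, 6, -7, 10]
buf[-1] = buf[0]-buf[1] = 3-7 = -4 → [3, 7, 6, -7, -4]
buf[0]-buf[-1] = 3-(-4) = 7

7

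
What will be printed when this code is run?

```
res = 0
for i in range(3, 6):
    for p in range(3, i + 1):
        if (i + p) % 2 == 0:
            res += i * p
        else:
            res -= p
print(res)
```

58

i=3,p=3: even sum, res = 0+9 = 9
i=4,p=3: odd sum, res = 9-3 = 6
i=4,p=4: even sum, res = 6+16 = 22
i=5,p=3: even sum, res = 22+15 = 37
i=5,p=4: odd sum, res = 37-4 = 33
i=5,p=5: even sum, res = 33+25 = 58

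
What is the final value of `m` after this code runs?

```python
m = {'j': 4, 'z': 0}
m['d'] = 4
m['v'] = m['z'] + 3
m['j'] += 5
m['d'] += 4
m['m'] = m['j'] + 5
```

{'j': 9, 'z': 0, 'd': 8, 'v': 3, 'm': 14}

m['d'] = 4 → {'j': 4, 'z': 0, 'd': 4}
m['v'] = m['z']+3 = 3 → {'j': 4, 'z': 0, 'd': 4, 'v': 3}
m['j'] = 4+5 = 9 → {'j': 9, 'z': 0, 'd': 4, 'v': 3}
m['d'] = 4+4 = 8 → {'j': 9, 'z': 0, 'd': 8, 'v': 3}
m['m'] = m['j']+5 = 14 → {'j': 9, 'z': 0, 'd': 8, 'v': 3, 'm': 14}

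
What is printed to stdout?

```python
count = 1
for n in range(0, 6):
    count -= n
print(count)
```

-14

n=0: count = 1-0 = 1
n=1: count = 1-1 = 0
n=2: count = 0-2 = -2
n=3: count = (-2)-3 = -5
n=4: count = (-5)-4 = -9
n=5: count = (-9)-5 = -14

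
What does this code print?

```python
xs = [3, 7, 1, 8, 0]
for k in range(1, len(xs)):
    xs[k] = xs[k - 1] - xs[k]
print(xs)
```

k=1: xs[1] = 3-7 = -4 → [3, -4, 1, 8, 0]
k=2: xs[2] = (-4)-1 = -5 → [3, -4, -5, 8, 0]
k=3: xs[3] = (-5)-8 = -13 → [3, -4, -5, -13, 0]
k=4: xs[4] = (-13)-0 = -13 → [3, -4, -5, -13, -13]

[3, -4, -5, -13, -13]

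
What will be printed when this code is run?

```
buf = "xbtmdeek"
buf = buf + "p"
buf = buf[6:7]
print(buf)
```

e

+ 'p' → 'xbtmdeekp'
slice [6:7] → 'e'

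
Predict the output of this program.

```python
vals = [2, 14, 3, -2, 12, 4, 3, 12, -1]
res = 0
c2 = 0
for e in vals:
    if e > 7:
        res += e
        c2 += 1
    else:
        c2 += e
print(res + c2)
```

50

e=2: not >7; c2=2
e=14: >7, res = 0+14 = 14; c2=3
e=3: not >7; c2=6
e=-2: not >7; c2=4
e=12: >7, res = 14+12 = 26; c2=5
e=4: not >7; c2=9
e=3: not >7; c2=12
e=12: >7, res = 26+12 = 38; c2=13
e=-1: not >7; c2=12
res+c2 = 38+12 = 50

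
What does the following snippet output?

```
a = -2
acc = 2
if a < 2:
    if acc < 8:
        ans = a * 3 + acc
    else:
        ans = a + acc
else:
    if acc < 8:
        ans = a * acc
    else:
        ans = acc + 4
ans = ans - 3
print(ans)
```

a=-2, acc=2
a < 2 is True; acc < 8 is True
→ ans = a * 3 + acc = -4
ans = (-4)-3 = -7

-7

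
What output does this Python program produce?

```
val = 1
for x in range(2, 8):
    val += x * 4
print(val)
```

x=2: val = 1+2*4 = 9
x=3: val = 9+3*4 = 21
x=4: val = 21+4*4 = 37
x=5: val = 37+5*4 = 57
x=6: val = 57+6*4 = 81
x=7: val = 81+7*4 = 109

109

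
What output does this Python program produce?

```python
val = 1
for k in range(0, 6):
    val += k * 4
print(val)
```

k=0: val = 1+0*4 = 1
k=1: val = 1+1*4 = 5
k=2: val = 5+2*4 = 13
k=3: val = 13+3*4 = 25
k=4: val = 25+4*4 = 41
k=5: val = 41+5*4 = 61

61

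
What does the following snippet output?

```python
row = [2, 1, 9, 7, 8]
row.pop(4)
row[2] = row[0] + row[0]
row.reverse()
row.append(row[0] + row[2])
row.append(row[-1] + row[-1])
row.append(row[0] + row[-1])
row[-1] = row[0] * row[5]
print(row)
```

pop(4) removes 8 → [2, 1, 9, 7]
row[2] = row[0]+row[0] = 2+2 = 4 → [2, 1, 4, 7]
reverse → [7, 4, 1, 2]
append row[0]+row[2] = 7+1 = 8 → [7, 4, 1, 2, 8]
append row[-1]+row[-1] = 8+8 = 16 → [7, 4, 1, 2, 8, 16]
append row[0]+row[-1] = 7+16 = 23 → [7, 4, 1, 2, 8, 16, 23]
row[-1] = row[0]*row[5] = 7*16 = 112 → [7, 4, 1, 2, 8, 16, 112]

[7, 4, 1, 2, 8, 16, 112]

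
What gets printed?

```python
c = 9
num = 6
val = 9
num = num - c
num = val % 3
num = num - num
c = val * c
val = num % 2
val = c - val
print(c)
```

num = 6-9 = -3
num = 9%3 = 0
num = 0-0 = 0
c = 9*9 = 81
val = 0%2 = 0
val = 81-0 = 81

81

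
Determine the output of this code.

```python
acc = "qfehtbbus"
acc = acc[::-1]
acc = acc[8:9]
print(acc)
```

q

reverse → 'subbthefq'
slice [8:9] → 'q'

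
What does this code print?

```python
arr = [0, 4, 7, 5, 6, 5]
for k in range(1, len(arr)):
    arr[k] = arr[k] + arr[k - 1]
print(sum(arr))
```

k=1: arr[1] = 4+0 = 4 → [0, 4, 7, 5, 6, 5]
k=2: arr[2] = 7+4 = 11 → [0, 4, 11, 5, 6, 5]
k=3: arr[3] = 5+11 = 16 → [0, 4, 11, 16, 6, 5]
k=4: arr[4] = 6+16 = 22 → [0, 4, 11, 16, 22, 5]
k=5: arr[5] = 5+22 = 27 → [0, 4, 11, 16, 22, 27]
sum = 80

80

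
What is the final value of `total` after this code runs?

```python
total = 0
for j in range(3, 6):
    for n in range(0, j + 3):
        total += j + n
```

150

j=3,n=0: total = 0+3 = 3
j=3,n=1: total = 3+4 = 7
j=3,n=2: total = 7+5 = 12
j=3,n=3: total = 12+6 = 18
j=3,n=4: total = 18+7 = 25
j=3,n=5: total = 25+8 = 33
j=4,n=0: total = 33+4 = 37
j=4,n=1: total = 37+5 = 42
j=4,n=2: total = 42+6 = 48
j=4,n=3: total = 48+7 = 55
j=4,n=4: total = 55+8 = 63
j=4,n=5: total = 63+9 = 72
j=4,n=6: total = 72+10 = 82
j=5,n=0: total = 82+5 = 87
j=5,n=1: total = 87+6 = 93
j=5,n=2: total = 93+7 = 100
j=5,n=3: total = 100+8 = 108
j=5,n=4: total = 108+9 = 117
j=5,n=5: total = 117+10 = 127
j=5,n=6: total = 127+11 = 138
j=5,n=7: total = 138+12 = 150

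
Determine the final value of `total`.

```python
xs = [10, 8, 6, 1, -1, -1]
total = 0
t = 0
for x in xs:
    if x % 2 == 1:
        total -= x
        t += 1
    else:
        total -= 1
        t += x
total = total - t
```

-29

x=10: not odd, total = 0-1 = -1; t=10
x=8: not odd, total = (-1)-1 = -2; t=18
x=6: not odd, total = (-2)-1 = -3; t=24
x=1: odd, total = (-3)-1 = -4; t=25
x=-1: odd, total = (-4)-(-1) = -3; t=26
x=-1: odd, total = (-3)-(-1) = -2; t=27
total-t = (-2)-27 = -29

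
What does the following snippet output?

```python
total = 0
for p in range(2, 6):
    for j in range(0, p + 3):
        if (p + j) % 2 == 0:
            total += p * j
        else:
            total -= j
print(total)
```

136

p=2,j=0: even sum, total = 0+0 = 0
p=2,j=1: odd sum, total = 0-1 = -1
p=2,j=2: even sum, total = (-1)+4 = 3
p=2,j=3: odd sum, total = 3-3 = 0
p=2,j=4: even sum, total = 0+8 = 8
p=3,j=0: odd sum, total = 8-0 = 8
p=3,j=1: even sum, total = 8+3 = 11
p=3,j=2: odd sum, total = 11-2 = 9
p=3,j=3: even sum, total = 9+9 = 18
p=3,j=4: odd sum, total = 18-4 = 14
p=3,j=5: even sum, total = 14+15 = 29
p=4,j=0: even sum, total = 29+0 = 29
p=4,j=1: odd sum, total = 29-1 = 28
p=4,j=2: even sum, total = 28+8 = 36
p=4,j=3: odd sum, total = 36-3 = 33
p=4,j=4: even sum, total = 33+16 = 49
p=4,j=5: odd sum, total = 49-5 = 44
p=4,j=6: even sum, total = 44+24 = 68
p=5,j=0: odd sum, total = 68-0 = 68
p=5,j=1: even sum, total = 68+5 = 73
p=5,j=2: odd sum, total = 73-2 = 71
p=5,j=3: even sum, total = 71+15 = 86
p=5,j=4: odd sum, total = 86-4 = 82
p=5,j=5: even sum, total = 82+25 = 107
p=5,j=6: odd sum, total = 107-6 = 101
p=5,j=7: even sum, total = 101+35 = 136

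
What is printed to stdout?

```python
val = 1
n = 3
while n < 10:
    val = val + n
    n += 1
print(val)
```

n=3: val = 1+3 = 4
n=4: val = 4+4 = 8
n=5: val = 8+5 = 13
n=6: val = 13+6 = 19
n=7: val = 19+7 = 26
n=8: val = 26+8 = 34
n=9: val = 34+9 = 43

43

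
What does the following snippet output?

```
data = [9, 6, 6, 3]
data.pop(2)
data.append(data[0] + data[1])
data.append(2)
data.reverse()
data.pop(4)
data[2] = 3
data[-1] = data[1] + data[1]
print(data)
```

pop(2) removes 6 → [9, 6, 3]
append data[0]+data[1] = 9+6 = 15 → [9, 6, 3, 15]
append 2 → [9, 6, 3, 15, 2]
reverse → [2, 15, 3, 6, 9]
pop(4) removes 9 → [2, 15, 3, 6]
data[2] = 3 → [2, 15, 3, 6]
data[-1] = data[1]+data[1] = 15+15 = 30 → [2, 15, 3, 30]

[2, 15, 3, 30]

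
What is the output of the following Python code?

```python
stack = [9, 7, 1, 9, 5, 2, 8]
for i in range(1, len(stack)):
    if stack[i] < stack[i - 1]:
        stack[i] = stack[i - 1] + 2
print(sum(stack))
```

i=1: 7<9, stack[1] = 9+2 = 11 → [9, 11, 1, 9, 5, 2, 8]
i=2: 1<11, stack[2] = 11+2 = 13 → [9, 11, 13, 9, 5, 2, 8]
i=3: 9<13, stack[3] = 13+2 = 15 → [9, 11, 13, 15, 5, 2, 8]
i=4: 5<15, stack[4] = 15+2 = 17 → [9, 11, 13, 15, 17, 2, 8]
i=5: 2<17, stack[5] = 17+2 = 19 → [9, 11, 13, 15, 17, 19, 8]
i=6: 8<19, stack[6] = 19+2 = 21 → [9, 11, 13, 15, 17, 19, 21]
sum = 105

105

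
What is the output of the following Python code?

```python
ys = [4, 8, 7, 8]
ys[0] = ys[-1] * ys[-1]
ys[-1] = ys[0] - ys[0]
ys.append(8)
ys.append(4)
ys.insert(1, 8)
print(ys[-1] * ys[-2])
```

ys[0] = ys[-1]*ys[-1] = 8*8 = 64 → [64, 8, 7, 8]
ys[-1] = ys[0]-ys[0] = 64-64 = 0 → [64, 8, 7, 0]
append 8 → [64, 8, 7, 0, 8]
append 4 → [64, 8, 7, 0, 8, 4]
insert 8 at 1 → [64, 8, 8, 7, 0, 8, 4]
ys[-1]*ys[-2] = 4*8 = 32

32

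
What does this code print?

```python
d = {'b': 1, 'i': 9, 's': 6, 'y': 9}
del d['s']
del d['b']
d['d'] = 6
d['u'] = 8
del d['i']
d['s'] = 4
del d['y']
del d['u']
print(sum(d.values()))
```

del 's' → {'b': 1, 'i': 9, 'y': 9}
del 'b' → {'i': 9, 'y': 9}
d['d'] = 6 → {'i': 9, 'y': 9, 'd': 6}
d['u'] = 8 → {'i': 9, 'y': 9, 'd': 6, 'u': 8}
del 'i' → {'y': 9, 'd': 6, 'u': 8}
d['s'] = 4 → {'y': 9, 'd': 6, 'u': 8, 's': 4}
del 'y' → {'d': 6, 'u': 8, 's': 4}
del 'u' → {'d': 6, 's': 4}
sum of values = 10

10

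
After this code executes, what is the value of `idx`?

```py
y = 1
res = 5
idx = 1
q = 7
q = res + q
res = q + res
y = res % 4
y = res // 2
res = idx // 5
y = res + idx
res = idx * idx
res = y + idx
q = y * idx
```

q = 5+7 = 12
res = 12+5 = 17
y = 17%4 = 1
y = 17//2 = 8
res = 1//5 = 0
y = 0+1 = 1
res = 1*1 = 1
res = 1+1 = 2
q = 1*1 = 1

1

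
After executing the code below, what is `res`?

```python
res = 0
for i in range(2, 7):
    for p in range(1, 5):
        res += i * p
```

i=2,p=1: res = 0+2 = 2
i=2,p=2: res = 2+4 = 6
i=2,p=3: res = 6+6 = 12
i=2,p=4: res = 12+8 = 20
i=3,p=1: res = 20+3 = 23
i=3,p=2: res = 23+6 = 29
i=3,p=3: res = 29+9 = 38
i=3,p=4: res = 38+12 = 50
i=4,p=1: res = 50+4 = 54
i=4,p=2: res = 54+8 = 62
i=4,p=3: res = 62+12 = 74
i=4,p=4: res = 74+16 = 90
i=5,p=1: res = 90+5 = 95
i=5,p=2: res = 95+10 = 105
i=5,p=3: res = 105+15 = 120
i=5,p=4: res = 120+20 = 140
i=6,p=1: res = 140+6 = 146
i=6,p=2: res = 146+12 = 158
i=6,p=3: res = 158+18 = 176
i=6,p=4: res = 176+24 = 200

200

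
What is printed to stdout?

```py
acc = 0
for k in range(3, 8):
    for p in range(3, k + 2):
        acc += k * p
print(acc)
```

k=3,p=3: acc = 0+9 = 9
k=3,p=4: acc = 9+12 = 21
k=4,p=3: acc = 21+12 = 33
k=4,p=4: acc = 33+16 = 49
k=4,p=5: acc = 49+20 = 69
k=5,p=3: acc = 69+15 = 84
k=5,p=4: acc = 84+20 = 104
k=5,p=5: acc = 104+25 = 129
k=5,p=6: acc = 129+30 = 159
k=6,p=3: acc = 159+18 = 177
k=6,p=4: acc = 177+24 = 201
k=6,p=5: acc = 201+30 = 231
k=6,p=6: acc = 231+36 = 267
k=6,p=7: acc = 267+42 = 309
k=7,p=3: acc = 309+21 = 330
k=7,p=4: acc = 330+28 = 358
k=7,p=5: acc = 358+35 = 393
k=7,p=6: acc = 393+42 = 435
k=7,p=7: acc = 435+49 = 484
k=7,p=8: acc = 484+56 = 540

540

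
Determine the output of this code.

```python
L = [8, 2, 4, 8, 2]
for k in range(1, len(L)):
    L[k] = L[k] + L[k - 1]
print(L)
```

[8, 10, 14, 22, 24]

k=1: L[1] = 2+8 = 10 → [8, 10, 4, 8, 2]
k=2: L[2] = 4+10 = 14 → [8, 10, 14, 8, 2]
k=3: L[3] = 8+14 = 22 → [8, 10, 14, 22, 2]
k=4: L[4] = 2+22 = 24 → [8, 10, 14, 22, 24]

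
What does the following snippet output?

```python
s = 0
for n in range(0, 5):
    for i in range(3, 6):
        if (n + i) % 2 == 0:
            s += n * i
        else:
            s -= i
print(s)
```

n=0,i=3: odd sum, s = 0-3 = -3
n=0,i=4: even sum, s = (-3)+0 = -3
n=0,i=5: odd sum, s = (-3)-5 = -8
n=1,i=3: even sum, s = (-8)+3 = -5
n=1,i=4: odd sum, s = (-5)-4 = -9
n=1,i=5: even sum, s = (-9)+5 = -4
n=2,i=3: odd sum, s = (-4)-3 = -7
n=2,i=4: even sum, s = (-7)+8 = 1
n=2,i=5: odd sum, s = 1-5 = -4
n=3,i=3: even sum, s = (-4)+9 = 5
n=3,i=4: odd sum, s = 5-4 = 1
n=3,i=5: even sum, s = 1+15 = 16
n=4,i=3: odd sum, s = 16-3 = 13
n=4,i=4: even sum, s = 13+16 = 29
n=4,i=5: odd sum, s = 29-5 = 24

24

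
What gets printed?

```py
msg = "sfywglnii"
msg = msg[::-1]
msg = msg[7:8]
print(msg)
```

f

reverse → 'iinlgwyfs'
slice [7:8] → 'f'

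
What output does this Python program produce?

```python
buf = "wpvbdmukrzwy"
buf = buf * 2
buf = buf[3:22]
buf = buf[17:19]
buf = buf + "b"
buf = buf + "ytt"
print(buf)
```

rzbytt

repeat ×2 → 'wpvbdmukrzwywpvbdmukrzwy'
slice [3:22] → 'bdmukrzwywpvbdmukrz'
slice [17:19] → 'rz'
+ 'b' → 'rzb'
+ 'ytt' → 'rzbytt'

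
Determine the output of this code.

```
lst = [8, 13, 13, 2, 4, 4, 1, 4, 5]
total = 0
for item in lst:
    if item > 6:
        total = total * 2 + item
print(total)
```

item=8: >6, total = 0*2+8 = 8
item=13: >6, total = 8*2+13 = 29
item=13: >6, total = 29*2+13 = 71
item=2: not >6
item=4: not >6
item=4: not >6
item=1: not >6
item=4: not >6
item=5: not >6

71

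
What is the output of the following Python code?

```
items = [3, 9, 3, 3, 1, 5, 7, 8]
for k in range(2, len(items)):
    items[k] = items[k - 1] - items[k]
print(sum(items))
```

k=2: items[2] = 9-3 = 6 → [3, 9, 6, 3, 1, 5, 7, 8]
k=3: items[3] = 6-3 = 3 → [3, 9, 6, 3, 1, 5, 7, 8]
k=4: items[4] = 3-1 = 2 → [3, 9, 6, 3, 2, 5, 7, 8]
k=5: items[5] = 2-5 = -3 → [3, 9, 6, 3, 2, -3, 7, 8]
k=6: items[6] = (-3)-7 = -10 → [3, 9, 6, 3, 2, -3, -10, 8]
k=7: items[7] = (-10)-8 = -18 → [3, 9, 6, 3, 2, -3, -10, -18]
sum = -8

-8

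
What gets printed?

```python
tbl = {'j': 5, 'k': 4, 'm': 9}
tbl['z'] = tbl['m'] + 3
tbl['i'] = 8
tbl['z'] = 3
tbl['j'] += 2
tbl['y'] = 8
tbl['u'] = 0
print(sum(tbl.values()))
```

tbl['z'] = tbl['m']+3 = 12 → {'j': 5, 'k': 4, 'm': 9, 'z': 12}
tbl['i'] = 8 → {'j': 5, 'k': 4, 'm': 9, 'z': 12, 'i': 8}
tbl['z'] = 3 → {'j': 5, 'k': 4, 'm': 9, 'z': 3, 'i': 8}
tbl['j'] = 5+2 = 7 → {'j': 7, 'k': 4, 'm': 9, 'z': 3, 'i': 8}
tbl['y'] = 8 → {'j': 7, 'k': 4, 'm': 9, 'z': 3, 'i': 8, 'y': 8}
tbl['u'] = 0 → {'j': 7, 'k': 4, 'm': 9, 'z': 3, 'i': 8, 'y': 8, 'u': 0}
sum of values = 39

39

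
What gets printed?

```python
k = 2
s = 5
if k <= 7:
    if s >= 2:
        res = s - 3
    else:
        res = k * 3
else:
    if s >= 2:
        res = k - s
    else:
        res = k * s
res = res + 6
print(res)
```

8

k=2, s=5
k <= 7 is True; s >= 2 is True
→ res = s - 3 = 2
res = 2+6 = 8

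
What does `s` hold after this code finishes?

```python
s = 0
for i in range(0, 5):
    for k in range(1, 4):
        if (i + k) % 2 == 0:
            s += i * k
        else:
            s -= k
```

i=0,k=1: odd sum, s = 0-1 = -1
i=0,k=2: even sum, s = (-1)+0 = -1
i=0,k=3: odd sum, s = (-1)-3 = -4
i=1,k=1: even sum, s = (-4)+1 = -3
i=1,k=2: odd sum, s = (-3)-2 = -5
i=1,k=3: even sum, s = (-5)+3 = -2
i=2,k=1: odd sum, s = (-2)-1 = -3
i=2,k=2: even sum, s = (-3)+4 = 1
i=2,k=3: odd sum, s = 1-3 = -2
i=3,k=1: even sum, s = (-2)+3 = 1
i=3,k=2: odd sum, s = 1-2 = -1
i=3,k=3: even sum, s = (-1)+9 = 8
i=4,k=1: odd sum, s = 8-1 = 7
i=4,k=2: even sum, s = 7+8 = 15
i=4,k=3: odd sum, s = 15-3 = 12

12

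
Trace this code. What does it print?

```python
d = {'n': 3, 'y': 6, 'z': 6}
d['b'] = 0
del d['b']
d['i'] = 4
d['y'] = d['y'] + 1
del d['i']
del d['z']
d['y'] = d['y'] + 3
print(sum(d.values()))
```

d['b'] = 0 → {'n': 3, 'y': 6, 'z': 6, 'b': 0}
del 'b' → {'n': 3, 'y': 6, 'z': 6}
d['i'] = 4 → {'n': 3, 'y': 6, 'z': 6, 'i': 4}
d['y'] = d['y']+1 = 7 → {'n': 3, 'y': 7, 'z': 6, 'i': 4}
del 'i' → {'n': 3, 'y': 7, 'z': 6}
del 'z' → {'n': 3, 'y': 7}
d['y'] = d['y']+3 = 10 → {'n': 3, 'y': 10}
sum of values = 13

13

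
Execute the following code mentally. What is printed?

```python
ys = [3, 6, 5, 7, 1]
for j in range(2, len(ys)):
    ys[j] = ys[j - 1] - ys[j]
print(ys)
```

j=2: ys[2] = 6-5 = 1 → [3, 6, 1, 7, 1]
j=3: ys[3] = 1-7 = -6 → [3, 6, 1, -6, 1]
j=4: ys[4] = (-6)-1 = -7 → [3, 6, 1, -6, -7]

[3, 6, 1, -6, -7]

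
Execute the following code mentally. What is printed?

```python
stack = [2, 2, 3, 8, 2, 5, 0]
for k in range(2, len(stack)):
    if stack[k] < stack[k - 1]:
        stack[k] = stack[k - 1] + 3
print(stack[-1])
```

17

k=2: 3>=2, unchanged → [2, 2, 3, 8, 2, 5, 0]
k=3: 8>=3, unchanged → [2, 2, 3, 8, 2, 5, 0]
k=4: 2<8, stack[4] = 8+3 = 11 → [2, 2, 3, 8, 11, 5, 0]
k=5: 5<11, stack[5] = 11+3 = 14 → [2, 2, 3, 8, 11, 14, 0]
k=6: 0<14, stack[6] = 14+3 = 17 → [2, 2, 3, 8, 11, 14, 17]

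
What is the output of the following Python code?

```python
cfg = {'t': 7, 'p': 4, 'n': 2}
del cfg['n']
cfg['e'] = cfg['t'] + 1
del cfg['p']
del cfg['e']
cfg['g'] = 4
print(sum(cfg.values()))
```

del 'n' → {'t': 7, 'p': 4}
cfg['e'] = cfg['t']+1 = 8 → {'t': 7, 'p': 4, 'e': 8}
del 'p' → {'t': 7, 'e': 8}
del 'e' → {'t': 7}
cfg['g'] = 4 → {'t': 7, 'g': 4}
sum of values = 11

11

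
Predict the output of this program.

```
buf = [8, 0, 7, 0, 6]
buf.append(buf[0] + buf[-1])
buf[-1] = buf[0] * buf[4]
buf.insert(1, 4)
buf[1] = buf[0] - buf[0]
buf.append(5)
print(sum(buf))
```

append buf[0]+buf[-1] = 8+6 = 14 → [8, 0, 7, 0, 6, 14]
buf[-1] = buf[0]*buf[4] = 8*6 = 48 → [8, 0, 7, 0, 6, 48]
insert 4 at 1 → [8, 4, 0, 7, 0, 6, 48]
buf[1] = buf[0]-buf[0] = 8-8 = 0 → [8, 0, 0, 7, 0, 6, 48]
append 5 → [8, 0, 0, 7, 0, 6, 48, 5]
sum = 74

74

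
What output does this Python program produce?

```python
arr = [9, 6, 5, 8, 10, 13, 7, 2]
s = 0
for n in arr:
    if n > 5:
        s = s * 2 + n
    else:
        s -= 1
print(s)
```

n=9: >5, s = 0*2+9 = 9
n=6: >5, s = 9*2+6 = 24
n=5: not >5, s = 24-1 = 23
n=8: >5, s = 23*2+8 = 54
n=10: >5, s = 54*2+10 = 118
n=13: >5, s = 118*2+13 = 249
n=7: >5, s = 249*2+7 = 505
n=2: not >5, s = 505-1 = 504

504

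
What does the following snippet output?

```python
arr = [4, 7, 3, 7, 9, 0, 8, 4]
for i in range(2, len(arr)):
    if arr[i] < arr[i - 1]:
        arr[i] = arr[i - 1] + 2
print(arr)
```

i=2: 3<7, arr[2] = 7+2 = 9 → [4, 7, 9, 7, 9, 0, 8, 4]
i=3: 7<9, arr[3] = 9+2 = 11 → [4, 7, 9, 11, 9, 0, 8, 4]
i=4: 9<11, arr[4] = 11+2 = 13 → [4, 7, 9, 11, 13, 0, 8, 4]
i=5: 0<13, arr[5] = 13+2 = 15 → [4, 7, 9, 11, 13, 15, 8, 4]
i=6: 8<15, arr[6] = 15+2 = 17 → [4, 7, 9, 11, 13, 15, 17, 4]
i=7: 4<17, arr[7] = 17+2 = 19 → [4, 7, 9, 11, 13, 15, 17, 19]

[4, 7, 9, 11, 13, 15, 17, 19]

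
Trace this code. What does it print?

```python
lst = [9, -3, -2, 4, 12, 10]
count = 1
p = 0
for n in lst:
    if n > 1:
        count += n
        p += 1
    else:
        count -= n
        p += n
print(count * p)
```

n=9: >1, count = 1+9 = 10; p=1
n=-3: not >1, count = 10-(-3) = 13; p=-2
n=-2: not >1, count = 13-(-2) = 15; p=-4
n=4: >1, count = 15+4 = 19; p=-3
n=12: >1, count = 19+12 = 31; p=-2
n=10: >1, count = 31+10 = 41; p=-1
count*p = 41*(-1) = -41

-41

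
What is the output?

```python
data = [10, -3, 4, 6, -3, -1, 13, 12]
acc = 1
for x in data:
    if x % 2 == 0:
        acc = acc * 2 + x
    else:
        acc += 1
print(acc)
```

x=10: even, acc = 1*2+10 = 12
x=-3: not even, acc = 12+1 = 13
x=4: even, acc = 13*2+4 = 30
x=6: even, acc = 30*2+6 = 66
x=-3: not even, acc = 66+1 = 67
x=-1: not even, acc = 67+1 = 68
x=13: not even, acc = 68+1 = 69
x=12: even, acc = 69*2+12 = 150

150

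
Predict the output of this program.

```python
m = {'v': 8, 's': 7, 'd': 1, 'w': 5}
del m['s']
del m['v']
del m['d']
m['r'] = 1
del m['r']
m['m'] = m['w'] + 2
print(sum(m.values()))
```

12

del 's' → {'v': 8, 'd': 1, 'w': 5}
del 'v' → {'d': 1, 'w': 5}
del 'd' → {'w': 5}
m['r'] = 1 → {'w': 5, 'r': 1}
del 'r' → {'w': 5}
m['m'] = m['w']+2 = 7 → {'w': 5, 'm': 7}
sum of values = 12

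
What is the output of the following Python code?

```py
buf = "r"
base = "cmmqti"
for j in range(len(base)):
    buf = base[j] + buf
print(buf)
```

itqmmcr

j=0: prepend 'c' → 'cr'
j=1: prepend 'm' → 'mcr'
j=2: prepend 'm' → 'mmcr'
j=3: prepend 'q' → 'qmmcr'
j=4: prepend 't' → 'tqmmcr'
j=5: prepend 'i' → 'itqmmcr'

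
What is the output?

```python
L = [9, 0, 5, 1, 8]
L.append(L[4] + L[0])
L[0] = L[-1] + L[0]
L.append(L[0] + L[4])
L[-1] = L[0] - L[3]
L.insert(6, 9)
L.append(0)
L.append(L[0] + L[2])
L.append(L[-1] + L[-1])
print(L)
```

append L[4]+L[0] = 8+9 = 17 → [9, 0, 5, 1, 8, 17]
L[0] = L[-1]+L[0] = 17+9 = 26 → [26, 0, 5, 1, 8, 17]
append L[0]+L[4] = 26+8 = 34 → [26, 0, 5, 1, 8, 17, 34]
L[-1] = L[0]-L[3] = 26-1 = 25 → [26, 0, 5, 1, 8, 17, 25]
insert 9 at 6 → [26, 0, 5, 1, 8, 17, 9, 25]
append 0 → [26, 0, 5, 1, 8, 17, 9, 25, 0]
append L[0]+L[2] = 26+5 = 31 → [26, 0, 5, 1, 8, 17, 9, 25, 0, 31]
append L[-1]+L[-1] = 31+31 = 62 → [26, 0, 5, 1, 8, 17, 9, 25, 0, 31, 62]

[26, 0, 5, 1, 8, 17, 9, 25, 0, 31, 62]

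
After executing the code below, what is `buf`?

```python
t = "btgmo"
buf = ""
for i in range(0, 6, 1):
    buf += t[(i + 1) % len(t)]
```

'tgmobt'

i=0: add t[1]='t' → 't'
i=1: add t[2]='g' → 'tg'
i=2: add t[3]='m' → 'tgm'
i=3: add t[4]='o' → 'tgmo'
i=4: add t[0]='b' → 'tgmob'
i=5: add t[1]='t' → 'tgmobt'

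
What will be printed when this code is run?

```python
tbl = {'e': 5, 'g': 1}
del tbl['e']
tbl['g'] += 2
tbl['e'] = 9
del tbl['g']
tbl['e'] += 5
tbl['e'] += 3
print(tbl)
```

del 'e' → {'g': 1}
tbl['g'] = 1+2 = 3 → {'g': 3}
tbl['e'] = 9 → {'g': 3, 'e': 9}
del 'g' → {'e': 9}
tbl['e'] = 9+5 = 14 → {'e': 14}
tbl['e'] = 14+3 = 17 → {'e': 17}

{'e': 17}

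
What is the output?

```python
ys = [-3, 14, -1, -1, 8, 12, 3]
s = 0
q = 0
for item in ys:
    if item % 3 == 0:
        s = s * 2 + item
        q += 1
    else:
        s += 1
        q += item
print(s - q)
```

item=-3: %3==0, s = 0*2+(-3) = -3; q=1
item=14: not %3==0, s = (-3)+1 = -2; q=15
item=-1: not %3==0, s = (-2)+1 = -1; q=14
item=-1: not %3==0, s = (-1)+1 = 0; q=13
item=8: not %3==0, s = 0+1 = 1; q=21
item=12: %3==0, s = 1*2+12 = 14; q=22
item=3: %3==0, s = 14*2+3 = 31; q=23
s-q = 31-23 = 8

8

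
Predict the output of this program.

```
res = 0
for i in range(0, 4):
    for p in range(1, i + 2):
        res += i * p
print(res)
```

i=0,p=1: res = 0+0 = 0
i=1,p=1: res = 0+1 = 1
i=1,p=2: res = 1+2 = 3
i=2,p=1: res = 3+2 = 5
i=2,p=2: res = 5+4 = 9
i=2,p=3: res = 9+6 = 15
i=3,p=1: res = 15+3 = 18
i=3,p=2: res = 18+6 = 24
i=3,p=3: res = 24+9 = 33
i=3,p=4: res = 33+12 = 45

45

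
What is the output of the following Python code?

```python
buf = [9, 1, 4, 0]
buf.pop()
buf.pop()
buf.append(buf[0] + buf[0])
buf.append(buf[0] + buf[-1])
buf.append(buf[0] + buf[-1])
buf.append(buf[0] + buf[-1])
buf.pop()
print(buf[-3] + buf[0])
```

pop() removes 0 → [9, 1, 4]
pop() removes 4 → [9, 1]
append buf[0]+buf[0] = 9+9 = 18 → [9, 1, 18]
append buf[0]+buf[-1] = 9+18 = 27 → [9, 1, 18, 27]
append buf[0]+buf[-1] = 9+27 = 36 → [9, 1, 18, 27, 36]
append buf[0]+buf[-1] = 9+36 = 45 → [9, 1, 18, 27, 36, 45]
pop() removes 45 → [9, 1, 18, 27, 36]
buf[-3]+buf[0] = 18+9 = 27

27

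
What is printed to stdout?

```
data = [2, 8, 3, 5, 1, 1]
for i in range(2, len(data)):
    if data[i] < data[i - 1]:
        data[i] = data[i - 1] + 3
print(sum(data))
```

i=2: 3<8, data[2] = 8+3 = 11 → [2, 8, 11, 5, 1, 1]
i=3: 5<11, data[3] = 11+3 = 14 → [2, 8, 11, 14, 1, 1]
i=4: 1<14, data[4] = 14+3 = 17 → [2, 8, 11, 14, 17, 1]
i=5: 1<17, data[5] = 17+3 = 20 → [2, 8, 11, 14, 17, 20]
sum = 72

72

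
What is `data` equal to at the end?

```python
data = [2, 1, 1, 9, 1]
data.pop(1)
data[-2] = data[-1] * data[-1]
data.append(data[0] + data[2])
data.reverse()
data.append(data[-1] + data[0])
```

pop(1) removes 1 → [2, 1, 9, 1]
data[-2] = data[-1]*data[-1] = 1*1 = 1 → [2, 1, 1, 1]
append data[0]+data[2] = 2+1 = 3 → [2, 1, 1, 1, 3]
reverse → [3, 1, 1, 1, 2]
append data[-1]+data[0] = 2+3 = 5 → [3, 1, 1, 1, 2, 5]

[3, 1, 1, 1, 2, 5]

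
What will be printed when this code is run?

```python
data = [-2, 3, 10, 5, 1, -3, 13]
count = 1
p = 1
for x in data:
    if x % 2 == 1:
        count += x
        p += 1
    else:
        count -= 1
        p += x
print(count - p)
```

x=-2: not odd, count = 1-1 = 0; p=-1
x=3: odd, count = 0+3 = 3; p=0
x=10: not odd, count = 3-1 = 2; p=10
x=5: odd, count = 2+5 = 7; p=11
x=1: odd, count = 7+1 = 8; p=12
x=-3: odd, count = 8+(-3) = 5; p=13
x=13: odd, count = 5+13 = 18; p=14
count-p = 18-14 = 4

4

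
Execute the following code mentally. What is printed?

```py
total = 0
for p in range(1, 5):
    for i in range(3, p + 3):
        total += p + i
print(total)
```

70

p=1,i=3: total = 0+4 = 4
p=2,i=3: total = 4+5 = 9
p=2,i=4: total = 9+6 = 15
p=3,i=3: total = 15+6 = 21
p=3,i=4: total = 21+7 = 28
p=3,i=5: total = 28+8 = 36
p=4,i=3: total = 36+7 = 43
p=4,i=4: total = 43+8 = 51
p=4,i=5: total = 51+9 = 60
p=4,i=6: total = 60+10 = 70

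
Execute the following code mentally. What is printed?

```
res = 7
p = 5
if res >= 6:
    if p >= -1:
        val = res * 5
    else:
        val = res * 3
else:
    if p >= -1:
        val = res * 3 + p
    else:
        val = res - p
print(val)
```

35

res=7, p=5
res >= 6 is True; p >= -1 is True
→ val = res * 5 = 35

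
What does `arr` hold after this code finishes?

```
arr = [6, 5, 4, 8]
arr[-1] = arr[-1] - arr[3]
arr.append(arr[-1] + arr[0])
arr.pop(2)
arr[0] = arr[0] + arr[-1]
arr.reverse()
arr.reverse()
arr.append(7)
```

arr[-1] = arr[-1]-arr[3] = 8-8 = 0 → [6, 5, 4, 0]
append arr[-1]+arr[0] = 0+6 = 6 → [6, 5, 4, 0, 6]
pop(2) removes 4 → [6, 5, 0, 6]
arr[0] = arr[0]+arr[-1] = 6+6 = 12 → [12, 5, 0, 6]
reverse → [6, 0, 5, 12]
reverse → [12, 5, 0, 6]
append 7 → [12, 5, 0, 6, 7]

[12, 5, 0, 6, 7]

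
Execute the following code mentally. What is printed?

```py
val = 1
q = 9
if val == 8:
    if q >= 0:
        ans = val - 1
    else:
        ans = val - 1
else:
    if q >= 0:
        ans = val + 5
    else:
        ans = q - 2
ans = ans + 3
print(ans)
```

9

val=1, q=9
val == 8 is False; q >= 0 is True
→ ans = val + 5 = 6
ans = 6+3 = 9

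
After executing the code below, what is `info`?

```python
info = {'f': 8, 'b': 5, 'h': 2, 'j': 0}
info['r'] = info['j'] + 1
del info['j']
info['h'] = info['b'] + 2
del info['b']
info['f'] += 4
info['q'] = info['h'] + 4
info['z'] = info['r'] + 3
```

info['r'] = info['j']+1 = 1 → {'f': 8, 'b': 5, 'h': 2, 'j': 0, 'r': 1}
del 'j' → {'f': 8, 'b': 5, 'h': 2, 'r': 1}
info['h'] = info['b']+2 = 7 → {'f': 8, 'b': 5, 'h': 7, 'r': 1}
del 'b' → {'f': 8, 'h': 7, 'r': 1}
info['f'] = 8+4 = 12 → {'f': 12, 'h': 7, 'r': 1}
info['q'] = info['h']+4 = 11 → {'f': 12, 'h': 7, 'r': 1, 'q': 11}
info['z'] = info['r']+3 = 4 → {'f': 12, 'h': 7, 'r': 1, 'q': 11, 'z': 4}

{'f': 12, 'h': 7, 'r': 1, 'q': 11, 'z': 4}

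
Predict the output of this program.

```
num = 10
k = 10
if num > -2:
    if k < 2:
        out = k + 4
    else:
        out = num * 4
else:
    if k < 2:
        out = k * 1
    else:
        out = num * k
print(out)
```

40

num=10, k=10
num > -2 is True; k < 2 is False
→ out = num * 4 = 40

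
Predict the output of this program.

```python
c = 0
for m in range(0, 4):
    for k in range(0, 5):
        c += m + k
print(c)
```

m=0,k=0: c = 0+0 = 0
m=0,k=1: c = 0+1 = 1
m=0,k=2: c = 1+2 = 3
m=0,k=3: c = 3+3 = 6
m=0,k=4: c = 6+4 = 10
m=1,k=0: c = 10+1 = 11
m=1,k=1: c = 11+2 = 13
m=1,k=2: c = 13+3 = 16
m=1,k=3: c = 16+4 = 20
m=1,k=4: c = 20+5 = 25
m=2,k=0: c = 25+2 = 27
m=2,k=1: c = 27+3 = 30
m=2,k=2: c = 30+4 = 34
m=2,k=3: c = 34+5 = 39
m=2,k=4: c = 39+6 = 45
m=3,k=0: c = 45+3 = 48
m=3,k=1: c = 48+4 = 52
m=3,k=2: c = 52+5 = 57
m=3,k=3: c = 57+6 = 63
m=3,k=4: c = 63+7 = 70

70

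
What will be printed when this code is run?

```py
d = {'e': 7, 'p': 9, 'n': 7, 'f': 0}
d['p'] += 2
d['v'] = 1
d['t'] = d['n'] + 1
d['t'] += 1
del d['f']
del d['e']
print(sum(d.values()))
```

28

d['p'] = 9+2 = 11 → {'e': 7, 'p': 11, 'n': 7, 'f': 0}
d['v'] = 1 → {'e': 7, 'p': 11, 'n': 7, 'f': 0, 'v': 1}
d['t'] = d['n']+1 = 8 → {'e': 7, 'p': 11, 'n': 7, 'f': 0, 'v': 1, 't': 8}
d['t'] = 8+1 = 9 → {'e': 7, 'p': 11, 'n': 7, 'f': 0, 'v': 1, 't': 9}
del 'f' → {'e': 7, 'p': 11, 'n': 7, 'v': 1, 't': 9}
del 'e' → {'p': 11, 'n': 7, 'v': 1, 't': 9}
sum of values = 28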